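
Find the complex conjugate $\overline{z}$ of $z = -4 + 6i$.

If z = a + bi, then conjugate(z) = a - bi
conjugate(-4 + 6i) = -4 - 6i


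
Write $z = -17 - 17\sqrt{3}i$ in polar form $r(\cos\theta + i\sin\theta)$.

r = |z| = sqrt(a^2 + b^2) = sqrt((-17)^2 + (-17*sqrt(3))^2) = sqrt(289 + 867) = sqrt(1156) = 34
θ = arctan(b/a) = arctan(-29.4449/-17) (quadrant-adjusted) = 240°
z = 34(cos 240° + i sin 240°)


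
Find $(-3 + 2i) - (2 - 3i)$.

(-3 - 2) + (2 - (-3))i = -5 + 5i


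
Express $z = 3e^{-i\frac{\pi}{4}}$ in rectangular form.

a = r cos θ = 3 * sqrt(2)/2 = 3*sqrt(2)/2
b = r sin θ = 3 * -sqrt(2)/2 = -3*sqrt(2)/2
z = 3*sqrt(2)/2 - (3*sqrt(2)/2)i


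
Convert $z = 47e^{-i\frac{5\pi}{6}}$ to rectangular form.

a = r cos θ = 47 * -sqrt(3)/2 = -47*sqrt(3)/2
b = r sin θ = 47 * -1/2 = -47/2
z = -47*sqrt(3)/2 - (47/2)i


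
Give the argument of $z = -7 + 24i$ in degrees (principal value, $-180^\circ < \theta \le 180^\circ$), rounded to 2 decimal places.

θ = arctan(b/a) = arctan(24/-7) (quadrant-adjusted) = 106.26°


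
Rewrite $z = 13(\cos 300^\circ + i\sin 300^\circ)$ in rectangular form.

a = r cos θ = 13 * 1/2 = 13/2
b = r sin θ = 13 * -sqrt(3)/2 = -13*sqrt(3)/2
z = 13/2 - (13*sqrt(3)/2)i


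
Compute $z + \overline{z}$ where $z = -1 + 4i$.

z + conjugate(z) = (a + bi) + (a - bi) = 2a
= 2 * (-1) = -2


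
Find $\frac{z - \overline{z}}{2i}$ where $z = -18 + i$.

z - conjugate(z) = 2bi
(z - conjugate(z))/(2i) = 2bi/(2i) = b = 1


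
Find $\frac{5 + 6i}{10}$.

Divisor is real, so divide each part by 10:
= 1/2 + (3/5)i


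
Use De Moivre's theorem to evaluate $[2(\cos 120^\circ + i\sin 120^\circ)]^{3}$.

By De Moivre: z^n = r^n(cos(nθ) + i sin(nθ))
= 2^3(cos(3*120°) + i sin(3*120°))
= 8(cos 0° + i sin 0°)
= 8


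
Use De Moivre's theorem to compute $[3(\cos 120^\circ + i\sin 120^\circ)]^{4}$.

By De Moivre: z^n = r^n(cos(nθ) + i sin(nθ))
= 3^4(cos(4*120°) + i sin(4*120°))
= 81(cos 120° + i sin 120°)
= -81/2 + (81*sqrt(3)/2)i


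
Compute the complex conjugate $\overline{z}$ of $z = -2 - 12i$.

If z = a + bi, then conjugate(z) = a - bi
conjugate(-2 - 12i) = -2 + 12i


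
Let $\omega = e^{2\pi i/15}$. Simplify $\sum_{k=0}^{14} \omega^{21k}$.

Let ζ = ω^21 = e^(2πi·21/15). Since 15 ∤ 21, ζ ≠ 1.
Sum = Σ_{k=0}^{14} ζ^k = (ζ^15 - 1)/(ζ - 1) = (ω^{21·15} - 1)/(ζ - 1) = (1 - 1)/(ζ - 1) = 0


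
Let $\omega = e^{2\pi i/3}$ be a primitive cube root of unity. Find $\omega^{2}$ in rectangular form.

ω^2 = e^(2πi·2/3) = e^(i·4π/3)
= cos(4π/3) + i sin(4π/3)
= -1/2 - (sqrt(3)/2)i


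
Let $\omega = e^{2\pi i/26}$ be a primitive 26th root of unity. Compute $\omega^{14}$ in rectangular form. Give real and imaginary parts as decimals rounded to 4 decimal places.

ω^14 = e^(2πi·14/26) = e^(i·14π/13)
= cos(14π/13) + i sin(14π/13)
= -0.9709 - 0.2393i


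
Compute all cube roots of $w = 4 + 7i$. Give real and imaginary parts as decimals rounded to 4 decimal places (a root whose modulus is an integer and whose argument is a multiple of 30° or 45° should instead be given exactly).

|w| = sqrt(65) ≈ 8.062258, arg(w) ≈ 60.255119°
Root modulus = sqrt(65)^(1/3) ≈ 2.005175
Root arguments: θ_k = (arg(w) + 360°k)/3 for k = 0, 1, ..., 2
Compute each root as (root modulus)(cos θ_k + i sin θ_k) using full-precision intermediates, then round to 4 decimal places.
Roots: 1.8832 + 0.6886i, -1.5380 + 1.2866i, -0.3453 - 1.9752i


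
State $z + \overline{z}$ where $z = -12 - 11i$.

z + conjugate(z) = (a + bi) + (a - bi) = 2a
= 2 * (-12) = -24


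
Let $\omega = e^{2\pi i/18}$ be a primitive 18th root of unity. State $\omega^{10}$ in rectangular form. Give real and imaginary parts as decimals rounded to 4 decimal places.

ω^10 = e^(2πi·10/18) = e^(i·10π/9)
= cos(10π/9) + i sin(10π/9)
= -0.9397 - 0.3420i


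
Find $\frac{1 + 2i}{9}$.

Divisor is real, so divide each part by 9:
= 1/9 + (2/9)i


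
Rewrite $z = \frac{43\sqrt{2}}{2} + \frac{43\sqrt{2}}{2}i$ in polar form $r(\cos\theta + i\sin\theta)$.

r = |z| = sqrt(a^2 + b^2) = sqrt((43*sqrt(2)/2)^2 + (43*sqrt(2)/2)^2) = sqrt(1849/2 + 1849/2) = sqrt(1849) = 43
θ = arctan(b/a) = arctan(30.4056/30.4056) (quadrant-adjusted) = 45°
z = 43(cos 45° + i sin 45°)


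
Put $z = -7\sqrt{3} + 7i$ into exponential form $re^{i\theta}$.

r = |z| = sqrt((-7*sqrt(3))^2 + (7)^2) = sqrt(147 + 49) = sqrt(196) = 14
θ = arctan(b/a) = arctan(7/-12.1244) (quadrant-adjusted) = 150° = 5π/6
z = 14e^(i*5π/6)


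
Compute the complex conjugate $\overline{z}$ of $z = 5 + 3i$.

If z = a + bi, then conjugate(z) = a - bi
conjugate(5 + 3i) = 5 - 3i


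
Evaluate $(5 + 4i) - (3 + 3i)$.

(5 - 3) + (4 - 3)i = 2 + i


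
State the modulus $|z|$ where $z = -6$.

|z| = sqrt(a^2 + b^2) = sqrt((-6)^2 + 0^2) = sqrt(36) = 6


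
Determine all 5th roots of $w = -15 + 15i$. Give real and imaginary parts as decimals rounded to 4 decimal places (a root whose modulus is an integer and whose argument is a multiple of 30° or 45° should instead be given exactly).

|w| = sqrt(450) ≈ 21.213203, arg(w) = 135°
Root modulus = sqrt(450)^(1/5) ≈ 1.842134
Root arguments: θ_k = (135° + 360°k)/5 for k = 0, 1, ..., 4
Compute each root as (root modulus)(cos θ_k + i sin θ_k) using full-precision intermediates, then round to 4 decimal places.
Roots: 1.6414 + 0.8363i, -0.2882 + 1.8195i, -1.8195 + 0.2882i, -0.8363 - 1.6414i, 1.3026 - 1.3026i


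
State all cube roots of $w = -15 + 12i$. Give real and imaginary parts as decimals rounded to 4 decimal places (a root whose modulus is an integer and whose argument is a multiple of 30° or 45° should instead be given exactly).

|w| = sqrt(369) ≈ 19.209373, arg(w) ≈ 141.340192°
Root modulus = sqrt(369)^(1/3) ≈ 2.678167
Root arguments: θ_k = (arg(w) + 360°k)/3 for k = 0, 1, ..., 2
Compute each root as (root modulus)(cos θ_k + i sin θ_k) using full-precision intermediates, then round to 4 decimal places.
Roots: 1.8226 + 1.9623i, -2.6107 + 0.5973i, 0.7881 - 2.5596i


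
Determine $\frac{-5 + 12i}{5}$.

Divisor is real, so divide each part by 5:
= -1 + (12/5)i


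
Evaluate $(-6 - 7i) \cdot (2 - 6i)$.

(a1*a2 - b1*b2) + (a1*b2 + b1*a2)i
= (-12 - 42) + (36 + (-14))i
= -54 + 22i


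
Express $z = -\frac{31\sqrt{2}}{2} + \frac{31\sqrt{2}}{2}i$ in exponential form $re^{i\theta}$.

r = |z| = sqrt((-31*sqrt(2)/2)^2 + (31*sqrt(2)/2)^2) = sqrt(961/2 + 961/2) = sqrt(961) = 31
θ = arctan(b/a) = arctan(21.9203/-21.9203) (quadrant-adjusted) = 135° = 3π/4
z = 31e^(i*3π/4)


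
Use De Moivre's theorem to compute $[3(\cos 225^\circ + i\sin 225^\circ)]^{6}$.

By De Moivre: z^n = r^n(cos(nθ) + i sin(nθ))
= 3^6(cos(6*225°) + i sin(6*225°))
= 729(cos 270° + i sin 270°)
= -729i


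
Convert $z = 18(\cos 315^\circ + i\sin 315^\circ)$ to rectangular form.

a = r cos θ = 18 * sqrt(2)/2 = 9*sqrt(2)
b = r sin θ = 18 * -sqrt(2)/2 = -9*sqrt(2)
z = 9*sqrt(2) - 9*sqrt(2)i


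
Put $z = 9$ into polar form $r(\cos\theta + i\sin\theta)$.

r = |z| = sqrt(a^2 + b^2) = sqrt((9)^2 + (0)^2) = sqrt(81 + 0) = sqrt(81) = 9
b = 0 and a > 0, so z lies on the positive real axis: θ = 0°
z = 9(cos 0° + i sin 0°)


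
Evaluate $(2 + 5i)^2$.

(a + bi)^2 = a^2 - b^2 + 2abi
= 2^2 - 5^2 + 2*2*5i
= -21 + 20i


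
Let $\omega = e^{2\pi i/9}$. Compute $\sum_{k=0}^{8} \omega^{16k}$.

Let ζ = ω^16 = e^(2πi·16/9). Since 9 ∤ 16, ζ ≠ 1.
Sum = Σ_{k=0}^{8} ζ^k = (ζ^9 - 1)/(ζ - 1) = (ω^{16·9} - 1)/(ζ - 1) = (1 - 1)/(ζ - 1) = 0


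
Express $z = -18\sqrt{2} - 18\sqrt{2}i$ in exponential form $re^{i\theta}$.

r = |z| = sqrt((-18*sqrt(2))^2 + (-18*sqrt(2))^2) = sqrt(648 + 648) = sqrt(1296) = 36
θ = arctan(b/a) = arctan(-25.4558/-25.4558) (quadrant-adjusted) = 225° = 5π/4
z = 36e^(i*5π/4)


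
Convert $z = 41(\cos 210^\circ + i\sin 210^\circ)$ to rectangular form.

a = r cos θ = 41 * -sqrt(3)/2 = -41*sqrt(3)/2
b = r sin θ = 41 * -1/2 = -41/2
z = -41*sqrt(3)/2 - (41/2)i


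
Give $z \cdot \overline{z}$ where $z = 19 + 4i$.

z * conjugate(z) = |z|^2 = a^2 + b^2
= 19^2 + 4^2 = 377


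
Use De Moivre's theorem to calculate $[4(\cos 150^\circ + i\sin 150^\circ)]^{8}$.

By De Moivre: z^n = r^n(cos(nθ) + i sin(nθ))
= 4^8(cos(8*150°) + i sin(8*150°))
= 65536(cos 120° + i sin 120°)
= -32768 + 32768*sqrt(3)i


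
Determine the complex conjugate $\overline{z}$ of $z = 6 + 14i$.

If z = a + bi, then conjugate(z) = a - bi
conjugate(6 + 14i) = 6 - 14i


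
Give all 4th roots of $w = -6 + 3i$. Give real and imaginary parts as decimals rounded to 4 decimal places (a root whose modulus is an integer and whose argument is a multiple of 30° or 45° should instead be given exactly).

|w| = sqrt(45) ≈ 6.708204, arg(w) ≈ 153.434949°
Root modulus = sqrt(45)^(1/4) ≈ 1.609354
Root arguments: θ_k = (arg(w) + 360°k)/4 for k = 0, 1, ..., 3
Compute each root as (root modulus)(cos θ_k + i sin θ_k) using full-precision intermediates, then round to 4 decimal places.
Roots: 1.2620 + 0.9987i, -0.9987 + 1.2620i, -1.2620 - 0.9987i, 0.9987 - 1.2620i


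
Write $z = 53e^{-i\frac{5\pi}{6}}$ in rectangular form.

a = r cos θ = 53 * -sqrt(3)/2 = -53*sqrt(3)/2
b = r sin θ = 53 * -1/2 = -53/2
z = -53*sqrt(3)/2 - (53/2)i


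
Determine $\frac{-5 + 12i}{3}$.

Divisor is real, so divide each part by 3:
= -5/3 + 4i


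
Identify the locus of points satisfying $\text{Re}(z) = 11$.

Re(z) = x where z = x + yi; the equation x = 11 is satisfied by all points with that x-coordinate
Locus: Vertical line x = 11


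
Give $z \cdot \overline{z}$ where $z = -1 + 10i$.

z * conjugate(z) = |z|^2 = a^2 + b^2
= (-1)^2 + 10^2 = 101


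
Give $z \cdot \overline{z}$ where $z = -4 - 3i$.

z * conjugate(z) = |z|^2 = a^2 + b^2
= (-4)^2 + (-3)^2 = 25


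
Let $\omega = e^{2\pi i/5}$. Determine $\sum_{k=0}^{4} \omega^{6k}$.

Let ζ = ω^6 = e^(2πi·6/5). Since 5 ∤ 6, ζ ≠ 1.
Sum = Σ_{k=0}^{4} ζ^k = (ζ^5 - 1)/(ζ - 1) = (ω^{6·5} - 1)/(ζ - 1) = (1 - 1)/(ζ - 1) = 0


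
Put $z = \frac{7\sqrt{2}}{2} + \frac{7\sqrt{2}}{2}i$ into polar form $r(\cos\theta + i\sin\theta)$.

r = |z| = sqrt(a^2 + b^2) = sqrt((7*sqrt(2)/2)^2 + (7*sqrt(2)/2)^2) = sqrt(49/2 + 49/2) = sqrt(49) = 7
θ = arctan(b/a) = arctan(4.9497/4.9497) (quadrant-adjusted) = 45°
z = 7(cos 45° + i sin 45°)


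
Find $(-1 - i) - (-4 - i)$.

(-1 - (-4)) + (-1 - (-1))i = 3


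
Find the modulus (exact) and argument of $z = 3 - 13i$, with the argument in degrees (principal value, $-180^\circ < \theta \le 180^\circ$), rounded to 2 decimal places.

|z| = sqrt(3^2 + (-13)^2) = sqrt(178)
arg(z) = arctan(b/a) = arctan(-13/3) (quadrant-adjusted) = -77.01°


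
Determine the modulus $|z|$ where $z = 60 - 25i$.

|z| = sqrt(a^2 + b^2) = sqrt(60^2 + (-25)^2) = sqrt(4225) = 65


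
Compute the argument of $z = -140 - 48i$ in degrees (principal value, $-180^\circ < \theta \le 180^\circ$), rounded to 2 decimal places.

θ = arctan(b/a) = arctan(-48/-140) (quadrant-adjusted) = -161.08°


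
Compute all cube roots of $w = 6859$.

|w| = 6859, arg(w) = 0°
Root modulus = 6859^(1/3) = 19
Root arguments: θ_k = (0° + 360°k)/3 for k = 0, 1, ..., 2
Roots: 19, -19/2 + (19*sqrt(3)/2)i, -19/2 - (19*sqrt(3)/2)i


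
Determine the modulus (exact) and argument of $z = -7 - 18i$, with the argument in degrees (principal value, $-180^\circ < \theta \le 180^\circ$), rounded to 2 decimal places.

|z| = sqrt((-7)^2 + (-18)^2) = sqrt(373)
arg(z) = arctan(b/a) = arctan(-18/-7) (quadrant-adjusted) = -111.25°


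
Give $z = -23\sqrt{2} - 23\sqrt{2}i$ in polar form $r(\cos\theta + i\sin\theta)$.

r = |z| = sqrt(a^2 + b^2) = sqrt((-23*sqrt(2))^2 + (-23*sqrt(2))^2) = sqrt(1058 + 1058) = sqrt(2116) = 46
θ = arctan(b/a) = arctan(-32.5269/-32.5269) (quadrant-adjusted) = 225°
z = 46(cos 225° + i sin 225°)


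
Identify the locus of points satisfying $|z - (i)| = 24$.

|z - z0| = r describes a circle centered at z0 with radius r
Here z0 = i and r = 24
Locus: Circle centered at (0, 1) with radius 24


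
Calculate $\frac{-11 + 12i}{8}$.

Divisor is real, so divide each part by 8:
= -11/8 + (3/2)i


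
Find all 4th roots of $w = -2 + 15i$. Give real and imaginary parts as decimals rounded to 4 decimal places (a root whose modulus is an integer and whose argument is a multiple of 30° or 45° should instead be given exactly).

|w| = sqrt(229) ≈ 15.132746, arg(w) ≈ 97.594643°
Root modulus = sqrt(229)^(1/4) ≈ 1.972329
Root arguments: θ_k = (arg(w) + 360°k)/4 for k = 0, 1, ..., 3
Compute each root as (root modulus)(cos θ_k + i sin θ_k) using full-precision intermediates, then round to 4 decimal places.
Roots: 1.7962 + 0.8147i, -0.8147 + 1.7962i, -1.7962 - 0.8147i, 0.8147 - 1.7962i


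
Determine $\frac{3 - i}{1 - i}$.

Multiply numerator and denominator by conjugate (1 + i):
= (3 - i)(1 + i) / (1^2 + (-1)^2)
= (4 + 2i) / 2
= 2 + i


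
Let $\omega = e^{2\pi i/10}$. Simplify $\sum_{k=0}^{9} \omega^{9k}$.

Let ζ = ω^9 = e^(2πi·9/10). Since 10 ∤ 9, ζ ≠ 1.
Sum = Σ_{k=0}^{9} ζ^k = (ζ^10 - 1)/(ζ - 1) = (ω^{9·10} - 1)/(ζ - 1) = (1 - 1)/(ζ - 1) = 0


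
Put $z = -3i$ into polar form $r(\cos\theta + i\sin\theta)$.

r = |z| = sqrt(a^2 + b^2) = sqrt((0)^2 + (-3)^2) = sqrt(0 + 9) = sqrt(9) = 3
a = 0 and b < 0, so z lies on the negative imaginary axis: θ = 270°
z = 3(cos 270° + i sin 270°)


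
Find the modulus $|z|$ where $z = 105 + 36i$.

|z| = sqrt(a^2 + b^2) = sqrt(105^2 + 36^2) = sqrt(12321) = 111


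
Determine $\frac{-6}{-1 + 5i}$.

Multiply numerator and denominator by conjugate (-1 - 5i):
= (-6)(-1 - 5i) / ((-1)^2 + 5^2)
= (6 + 30i) / 26
Divide through by 2: (3 + 15i) / 13
= 3/13 + (15/13)i


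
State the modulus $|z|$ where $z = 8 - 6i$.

|z| = sqrt(a^2 + b^2) = sqrt(8^2 + (-6)^2) = sqrt(100) = 10


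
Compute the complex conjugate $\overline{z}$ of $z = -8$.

If z = a + bi, then conjugate(z) = a - bi
conjugate(-8) = -8


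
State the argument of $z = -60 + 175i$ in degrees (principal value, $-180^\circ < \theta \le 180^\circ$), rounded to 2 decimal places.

θ = arctan(b/a) = arctan(175/-60) (quadrant-adjusted) = 108.92°


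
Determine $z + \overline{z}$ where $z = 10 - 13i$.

z + conjugate(z) = (a + bi) + (a - bi) = 2a
= 2 * 10 = 20


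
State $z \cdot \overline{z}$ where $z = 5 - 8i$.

z * conjugate(z) = |z|^2 = a^2 + b^2
= 5^2 + (-8)^2 = 89


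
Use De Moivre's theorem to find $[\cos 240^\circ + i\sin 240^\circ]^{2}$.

By De Moivre: z^n = r^n(cos(nθ) + i sin(nθ))
= 1^2(cos(2*240°) + i sin(2*240°))
= 1(cos 120° + i sin 120°)
= -1/2 + (sqrt(3)/2)i


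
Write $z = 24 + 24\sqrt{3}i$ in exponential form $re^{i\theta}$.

r = |z| = sqrt((24)^2 + (24*sqrt(3))^2) = sqrt(576 + 1728) = sqrt(2304) = 48
θ = arctan(b/a) = arctan(41.5692/24) (quadrant-adjusted) = 60° = π/3
z = 48e^(i*π/3)


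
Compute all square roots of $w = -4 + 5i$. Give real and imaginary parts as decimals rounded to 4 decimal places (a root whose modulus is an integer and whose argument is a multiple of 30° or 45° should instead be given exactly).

|w| = sqrt(41) ≈ 6.403124, arg(w) ≈ 128.659808°
Root modulus = sqrt(41)^(1/2) ≈ 2.530440
Root arguments: θ_k = (arg(w) + 360°k)/2 for k = 0, 1, ..., 1
Compute each root as (root modulus)(cos θ_k + i sin θ_k) using full-precision intermediates, then round to 4 decimal places.
Roots: 1.0962 + 2.2807i, -1.0962 - 2.2807i


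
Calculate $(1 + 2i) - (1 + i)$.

(1 - 1) + (2 - 1)i = i


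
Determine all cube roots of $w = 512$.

|w| = 512, arg(w) = 0°
Root modulus = 512^(1/3) = 8
Root arguments: θ_k = (0° + 360°k)/3 for k = 0, 1, ..., 2
Roots: 8, -4 + 4*sqrt(3)i, -4 - 4*sqrt(3)i


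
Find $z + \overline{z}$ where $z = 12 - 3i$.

z + conjugate(z) = (a + bi) + (a - bi) = 2a
= 2 * 12 = 24


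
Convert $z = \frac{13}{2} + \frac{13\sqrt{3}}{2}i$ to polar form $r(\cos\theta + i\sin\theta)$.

r = |z| = sqrt(a^2 + b^2) = sqrt((13/2)^2 + (13*sqrt(3)/2)^2) = sqrt(169/4 + 507/4) = sqrt(169) = 13
θ = arctan(b/a) = arctan(11.2583/6.5) (quadrant-adjusted) = 60°
z = 13(cos 60° + i sin 60°)


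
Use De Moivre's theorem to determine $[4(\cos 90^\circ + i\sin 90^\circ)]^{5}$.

By De Moivre: z^n = r^n(cos(nθ) + i sin(nθ))
= 4^5(cos(5*90°) + i sin(5*90°))
= 1024(cos 90° + i sin 90°)
= 1024i


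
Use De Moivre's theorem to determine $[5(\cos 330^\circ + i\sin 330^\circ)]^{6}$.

By De Moivre: z^n = r^n(cos(nθ) + i sin(nθ))
= 5^6(cos(6*330°) + i sin(6*330°))
= 15625(cos 180° + i sin 180°)
= -15625


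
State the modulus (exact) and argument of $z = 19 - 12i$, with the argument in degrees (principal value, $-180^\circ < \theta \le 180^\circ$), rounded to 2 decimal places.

|z| = sqrt(19^2 + (-12)^2) = sqrt(505)
arg(z) = arctan(b/a) = arctan(-12/19) (quadrant-adjusted) = -32.28°


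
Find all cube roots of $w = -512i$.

|w| = 512, arg(w) = 270°
Root modulus = 512^(1/3) = 8
Root arguments: θ_k = (270° + 360°k)/3 for k = 0, 1, ..., 2
Roots: 8i, -4*sqrt(3) - 4i, 4*sqrt(3) - 4i


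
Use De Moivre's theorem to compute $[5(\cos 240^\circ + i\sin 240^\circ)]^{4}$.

By De Moivre: z^n = r^n(cos(nθ) + i sin(nθ))
= 5^4(cos(4*240°) + i sin(4*240°))
= 625(cos 240° + i sin 240°)
= -625/2 - (625*sqrt(3)/2)i


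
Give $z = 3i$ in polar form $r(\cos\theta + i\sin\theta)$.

r = |z| = sqrt(a^2 + b^2) = sqrt((0)^2 + (3)^2) = sqrt(0 + 9) = sqrt(9) = 3
a = 0 and b > 0, so z lies on the positive imaginary axis: θ = 90°
z = 3(cos 90° + i sin 90°)


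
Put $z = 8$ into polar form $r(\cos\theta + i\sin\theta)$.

r = |z| = sqrt(a^2 + b^2) = sqrt((8)^2 + (0)^2) = sqrt(64 + 0) = sqrt(64) = 8
b = 0 and a > 0, so z lies on the positive real axis: θ = 0°
z = 8(cos 0° + i sin 0°)


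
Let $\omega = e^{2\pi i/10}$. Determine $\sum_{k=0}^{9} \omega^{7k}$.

Let ζ = ω^7 = e^(2πi·7/10). Since 10 ∤ 7, ζ ≠ 1.
Sum = Σ_{k=0}^{9} ζ^k = (ζ^10 - 1)/(ζ - 1) = (ω^{7·10} - 1)/(ζ - 1) = (1 - 1)/(ζ - 1) = 0


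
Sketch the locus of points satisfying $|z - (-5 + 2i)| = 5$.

|z - z0| = r describes a circle centered at z0 with radius r
Here z0 = -5 + 2i and r = 5
Locus: Circle centered at (-5, 2) with radius 5


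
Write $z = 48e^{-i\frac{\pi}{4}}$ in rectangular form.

a = r cos θ = 48 * sqrt(2)/2 = 24*sqrt(2)
b = r sin θ = 48 * -sqrt(2)/2 = -24*sqrt(2)
z = 24*sqrt(2) - 24*sqrt(2)i


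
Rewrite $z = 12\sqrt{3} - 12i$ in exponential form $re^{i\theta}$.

r = |z| = sqrt((12*sqrt(3))^2 + (-12)^2) = sqrt(432 + 144) = sqrt(576) = 24
θ = arctan(b/a) = arctan(-12/20.7846) (quadrant-adjusted) = -30° = -π/6
z = 24e^(-i*π/6)


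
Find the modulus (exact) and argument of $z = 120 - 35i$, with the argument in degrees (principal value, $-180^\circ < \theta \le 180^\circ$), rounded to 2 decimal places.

|z| = sqrt(120^2 + (-35)^2) = 125
arg(z) = arctan(b/a) = arctan(-35/120) (quadrant-adjusted) = -16.26°


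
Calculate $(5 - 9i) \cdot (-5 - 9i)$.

(a1*a2 - b1*b2) + (a1*b2 + b1*a2)i
= (-25 - 81) + (-45 + 45)i
= -106


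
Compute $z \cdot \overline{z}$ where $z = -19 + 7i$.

z * conjugate(z) = |z|^2 = a^2 + b^2
= (-19)^2 + 7^2 = 410


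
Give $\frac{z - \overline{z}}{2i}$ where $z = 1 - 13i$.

z - conjugate(z) = 2bi
(z - conjugate(z))/(2i) = 2bi/(2i) = b = -13


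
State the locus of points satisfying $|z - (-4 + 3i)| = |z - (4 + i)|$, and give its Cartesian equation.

|z - z1| = |z - z2| means z is equidistant from z1 and z2,
i.e. the perpendicular bisector of the segment from (-4, 3) to (4, 1) (midpoint (0, 2)).
With z = x + yi, square both sides:
(x - (-4))^2 + (y - 3)^2 = (x - 4)^2 + (y - 1)^2
The x^2 and y^2 terms cancel: 16x + (-4)y = 17 - 25 = -8
Simplify: 4x - y = -2
Locus: Perpendicular bisector of the segment from (-4, 3) to (4, 1): the line 4x - y = -2


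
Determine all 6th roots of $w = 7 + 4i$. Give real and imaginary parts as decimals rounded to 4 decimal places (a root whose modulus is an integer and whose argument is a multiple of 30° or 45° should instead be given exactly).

|w| = sqrt(65) ≈ 8.062258, arg(w) ≈ 29.744881°
Root modulus = sqrt(65)^(1/6) ≈ 1.416042
Root arguments: θ_k = (arg(w) + 360°k)/6 for k = 0, 1, ..., 5
Compute each root as (root modulus)(cos θ_k + i sin θ_k) using full-precision intermediates, then round to 4 decimal places.
Roots: 1.4107 + 0.1224i, 0.5994 + 1.2829i, -0.8113 + 1.1606i, -1.4107 - 0.1224i, -0.5994 - 1.2829i, 0.8113 - 1.1606i


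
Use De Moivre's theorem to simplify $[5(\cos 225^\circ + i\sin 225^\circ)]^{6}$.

By De Moivre: z^n = r^n(cos(nθ) + i sin(nθ))
= 5^6(cos(6*225°) + i sin(6*225°))
= 15625(cos 270° + i sin 270°)
= -15625i


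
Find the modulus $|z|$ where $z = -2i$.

|z| = sqrt(a^2 + b^2) = sqrt(0^2 + (-2)^2) = sqrt(4) = 2


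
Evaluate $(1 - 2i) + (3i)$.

(1 + 0) + (-2 + 3)i = 1 + i


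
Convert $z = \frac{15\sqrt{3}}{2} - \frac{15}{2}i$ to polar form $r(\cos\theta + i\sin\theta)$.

r = |z| = sqrt(a^2 + b^2) = sqrt((15*sqrt(3)/2)^2 + (-15/2)^2) = sqrt(675/4 + 225/4) = sqrt(225) = 15
θ = arctan(b/a) = arctan(-7.5/12.9904) (quadrant-adjusted) = 330°
z = 15(cos 330° + i sin 330°)


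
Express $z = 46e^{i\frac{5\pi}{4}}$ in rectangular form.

a = r cos θ = 46 * -sqrt(2)/2 = -23*sqrt(2)
b = r sin θ = 46 * -sqrt(2)/2 = -23*sqrt(2)
z = -23*sqrt(2) - 23*sqrt(2)i


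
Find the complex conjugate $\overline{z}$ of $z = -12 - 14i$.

If z = a + bi, then conjugate(z) = a - bi
conjugate(-12 - 14i) = -12 + 14i


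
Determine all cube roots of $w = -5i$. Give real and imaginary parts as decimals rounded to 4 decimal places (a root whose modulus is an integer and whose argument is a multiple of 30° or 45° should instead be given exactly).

|w| = 5, arg(w) = 270°
Root modulus = 5^(1/3) ≈ 1.709976
Root arguments: θ_k = (270° + 360°k)/3 for k = 0, 1, ..., 2
Compute each root as (root modulus)(cos θ_k + i sin θ_k) using full-precision intermediates, then round to 4 decimal places.
Roots: 1.7100i, -1.4809 - 0.8550i, 1.4809 - 0.8550i


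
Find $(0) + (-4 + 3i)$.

(0 + (-4)) + (0 + 3)i = -4 + 3i


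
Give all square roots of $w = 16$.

|w| = 16, arg(w) = 0°
Root modulus = 16^(1/2) = 4
Root arguments: θ_k = (0° + 360°k)/2 for k = 0, 1, ..., 1
Roots: 4, -4


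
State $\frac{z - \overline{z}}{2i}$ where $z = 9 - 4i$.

z - conjugate(z) = 2bi
(z - conjugate(z))/(2i) = 2bi/(2i) = b = -4


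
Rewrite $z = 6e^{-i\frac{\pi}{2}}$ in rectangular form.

a = r cos θ = 6 * 0 = 0
b = r sin θ = 6 * -1 = -6
z = -6i


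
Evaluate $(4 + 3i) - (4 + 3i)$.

(4 - 4) + (3 - 3)i = 0


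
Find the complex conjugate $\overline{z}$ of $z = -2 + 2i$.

If z = a + bi, then conjugate(z) = a - bi
conjugate(-2 + 2i) = -2 - 2i


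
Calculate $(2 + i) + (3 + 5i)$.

(2 + 3) + (1 + 5)i = 5 + 6i


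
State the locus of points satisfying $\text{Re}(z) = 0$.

Re(z) = x where z = x + yi; the equation x = 0 is satisfied by all points with that x-coordinate
Locus: Vertical line x = 0


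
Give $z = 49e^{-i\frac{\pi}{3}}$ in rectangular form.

a = r cos θ = 49 * 1/2 = 49/2
b = r sin θ = 49 * -sqrt(3)/2 = -49*sqrt(3)/2
z = 49/2 - (49*sqrt(3)/2)i


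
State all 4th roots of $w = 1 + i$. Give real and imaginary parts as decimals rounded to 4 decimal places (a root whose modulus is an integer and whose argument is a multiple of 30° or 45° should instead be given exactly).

|w| = sqrt(2) ≈ 1.414214, arg(w) = 45°
Root modulus = sqrt(2)^(1/4) ≈ 1.090508
Root arguments: θ_k = (45° + 360°k)/4 for k = 0, 1, ..., 3
Compute each root as (root modulus)(cos θ_k + i sin θ_k) using full-precision intermediates, then round to 4 decimal places.
Roots: 1.0696 + 0.2127i, -0.2127 + 1.0696i, -1.0696 - 0.2127i, 0.2127 - 1.0696i


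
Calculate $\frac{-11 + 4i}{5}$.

Divisor is real, so divide each part by 5:
= -11/5 + (4/5)i


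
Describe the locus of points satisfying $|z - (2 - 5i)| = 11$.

|z - z0| = r describes a circle centered at z0 with radius r
Here z0 = 2 - 5i and r = 11
Locus: Circle centered at (2, -5) with radius 11


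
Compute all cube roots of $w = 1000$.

|w| = 1000, arg(w) = 0°
Root modulus = 1000^(1/3) = 10
Root arguments: θ_k = (0° + 360°k)/3 for k = 0, 1, ..., 2
Roots: 10, -5 + 5*sqrt(3)i, -5 - 5*sqrt(3)i


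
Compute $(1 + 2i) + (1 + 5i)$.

(1 + 1) + (2 + 5)i = 2 + 7i


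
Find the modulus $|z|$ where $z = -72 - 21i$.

|z| = sqrt(a^2 + b^2) = sqrt((-72)^2 + (-21)^2) = sqrt(5625) = 75


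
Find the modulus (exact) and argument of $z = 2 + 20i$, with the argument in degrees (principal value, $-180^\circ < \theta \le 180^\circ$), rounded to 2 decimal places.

|z| = sqrt(2^2 + 20^2) = sqrt(404)
arg(z) = arctan(b/a) = arctan(20/2) (quadrant-adjusted) = 84.29°


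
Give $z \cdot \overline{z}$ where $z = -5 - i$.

z * conjugate(z) = |z|^2 = a^2 + b^2
= (-5)^2 + (-1)^2 = 26


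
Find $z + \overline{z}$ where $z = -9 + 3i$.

z + conjugate(z) = (a + bi) + (a - bi) = 2a
= 2 * (-9) = -18


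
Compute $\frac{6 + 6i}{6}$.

Divisor is real, so divide each part by 6:
= 1 + i


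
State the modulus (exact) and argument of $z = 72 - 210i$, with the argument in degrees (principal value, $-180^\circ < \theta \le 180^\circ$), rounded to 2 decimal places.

|z| = sqrt(72^2 + (-210)^2) = 222
arg(z) = arctan(b/a) = arctan(-210/72) (quadrant-adjusted) = -71.08°


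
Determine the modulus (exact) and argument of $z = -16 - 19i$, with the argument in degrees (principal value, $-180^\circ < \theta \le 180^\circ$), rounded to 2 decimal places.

|z| = sqrt((-16)^2 + (-19)^2) = sqrt(617)
arg(z) = arctan(b/a) = arctan(-19/-16) (quadrant-adjusted) = -130.10°


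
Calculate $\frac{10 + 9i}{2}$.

Divisor is real, so divide each part by 2:
= 5 + (9/2)i


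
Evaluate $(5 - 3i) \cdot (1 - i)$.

(a1*a2 - b1*b2) + (a1*b2 + b1*a2)i
= (5 - 3) + (-5 + (-3))i
= 2 - 8i


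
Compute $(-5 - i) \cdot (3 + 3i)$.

(a1*a2 - b1*b2) + (a1*b2 + b1*a2)i
= (-15 - (-3)) + (-15 + (-3))i
= -12 - 18i


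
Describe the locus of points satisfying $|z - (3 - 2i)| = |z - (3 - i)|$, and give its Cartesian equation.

|z - z1| = |z - z2| means z is equidistant from z1 and z2,
i.e. the perpendicular bisector of the segment from (3, -2) to (3, -1) (midpoint (3, -3/2)).
With z = x + yi, square both sides:
(x - 3)^2 + (y - (-2))^2 = (x - 3)^2 + (y - (-1))^2
The x^2 and y^2 terms cancel: 0x + 2y = 10 - 13 = -3
Simplify: y = -3/2
Locus: Perpendicular bisector of the segment from (3, -2) to (3, -1): the line y = -3/2


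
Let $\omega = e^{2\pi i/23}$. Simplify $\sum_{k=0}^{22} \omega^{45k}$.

Let ζ = ω^45 = e^(2πi·45/23). Since 23 ∤ 45, ζ ≠ 1.
Sum = Σ_{k=0}^{22} ζ^k = (ζ^23 - 1)/(ζ - 1) = (ω^{45·23} - 1)/(ζ - 1) = (1 - 1)/(ζ - 1) = 0


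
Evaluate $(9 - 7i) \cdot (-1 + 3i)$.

(a1*a2 - b1*b2) + (a1*b2 + b1*a2)i
= (-9 - (-21)) + (27 + 7)i
= 12 + 34i


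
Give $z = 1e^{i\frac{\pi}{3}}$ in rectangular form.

a = r cos θ = 1 * 1/2 = 1/2
b = r sin θ = 1 * sqrt(3)/2 = sqrt(3)/2
z = 1/2 + (sqrt(3)/2)i


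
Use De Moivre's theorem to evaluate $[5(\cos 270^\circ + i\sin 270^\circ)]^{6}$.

By De Moivre: z^n = r^n(cos(nθ) + i sin(nθ))
= 5^6(cos(6*270°) + i sin(6*270°))
= 15625(cos 180° + i sin 180°)
= -15625


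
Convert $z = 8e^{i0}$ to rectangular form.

a = r cos θ = 8 * 1 = 8
b = r sin θ = 8 * 0 = 0
z = 8


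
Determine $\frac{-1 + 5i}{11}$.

Divisor is real, so divide each part by 11:
= -1/11 + (5/11)i


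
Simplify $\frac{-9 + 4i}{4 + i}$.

Multiply numerator and denominator by conjugate (4 - i):
= (-9 + 4i)(4 - i) / (4^2 + 1^2)
= (-32 + 25i) / 17
= -32/17 + (25/17)i


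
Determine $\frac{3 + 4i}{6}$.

Divisor is real, so divide each part by 6:
= 1/2 + (2/3)i


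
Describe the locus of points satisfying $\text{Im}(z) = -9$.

Im(z) = y where z = x + yi; the equation y = -9 is satisfied by all points with that y-coordinate
Locus: Horizontal line y = -9


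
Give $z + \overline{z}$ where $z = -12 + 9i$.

z + conjugate(z) = (a + bi) + (a - bi) = 2a
= 2 * (-12) = -24


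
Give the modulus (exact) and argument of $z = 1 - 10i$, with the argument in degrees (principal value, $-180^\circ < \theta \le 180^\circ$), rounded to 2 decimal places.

|z| = sqrt(1^2 + (-10)^2) = sqrt(101)
arg(z) = arctan(b/a) = arctan(-10/1) (quadrant-adjusted) = -84.29°


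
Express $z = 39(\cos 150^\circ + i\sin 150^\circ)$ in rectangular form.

a = r cos θ = 39 * -sqrt(3)/2 = -39*sqrt(3)/2
b = r sin θ = 39 * 1/2 = 39/2
z = -39*sqrt(3)/2 + (39/2)i


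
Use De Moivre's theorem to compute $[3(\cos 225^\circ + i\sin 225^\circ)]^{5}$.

By De Moivre: z^n = r^n(cos(nθ) + i sin(nθ))
= 3^5(cos(5*225°) + i sin(5*225°))
= 243(cos 45° + i sin 45°)
= 243*sqrt(2)/2 + (243*sqrt(2)/2)i


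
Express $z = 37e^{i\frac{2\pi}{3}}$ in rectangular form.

a = r cos θ = 37 * -1/2 = -37/2
b = r sin θ = 37 * sqrt(3)/2 = 37*sqrt(3)/2
z = -37/2 + (37*sqrt(3)/2)i


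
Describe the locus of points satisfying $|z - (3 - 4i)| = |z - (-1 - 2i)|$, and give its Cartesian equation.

|z - z1| = |z - z2| means z is equidistant from z1 and z2,
i.e. the perpendicular bisector of the segment from (3, -4) to (-1, -2) (midpoint (1, -3)).
With z = x + yi, square both sides:
(x - 3)^2 + (y - (-4))^2 = (x - (-1))^2 + (y - (-2))^2
The x^2 and y^2 terms cancel: -8x + 4y = 5 - 25 = -20
Simplify: 2x - y = 5
Locus: Perpendicular bisector of the segment from (3, -4) to (-1, -2): the line 2x - y = 5


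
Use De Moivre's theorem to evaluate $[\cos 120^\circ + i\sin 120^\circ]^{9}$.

By De Moivre: z^n = r^n(cos(nθ) + i sin(nθ))
= 1^9(cos(9*120°) + i sin(9*120°))
= 1(cos 0° + i sin 0°)
= 1


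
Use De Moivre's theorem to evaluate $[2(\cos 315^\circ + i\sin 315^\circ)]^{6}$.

By De Moivre: z^n = r^n(cos(nθ) + i sin(nθ))
= 2^6(cos(6*315°) + i sin(6*315°))
= 64(cos 90° + i sin 90°)
= 64i


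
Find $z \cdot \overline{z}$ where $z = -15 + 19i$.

z * conjugate(z) = |z|^2 = a^2 + b^2
= (-15)^2 + 19^2 = 586


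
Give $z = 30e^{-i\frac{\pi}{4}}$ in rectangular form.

a = r cos θ = 30 * sqrt(2)/2 = 15*sqrt(2)
b = r sin θ = 30 * -sqrt(2)/2 = -15*sqrt(2)
z = 15*sqrt(2) - 15*sqrt(2)i


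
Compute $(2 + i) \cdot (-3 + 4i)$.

(a1*a2 - b1*b2) + (a1*b2 + b1*a2)i
= (-6 - 4) + (8 + (-3))i
= -10 + 5i


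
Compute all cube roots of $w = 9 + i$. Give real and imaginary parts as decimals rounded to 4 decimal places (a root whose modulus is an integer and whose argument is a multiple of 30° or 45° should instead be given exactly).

|w| = sqrt(82) ≈ 9.055385, arg(w) ≈ 6.340192°
Root modulus = sqrt(82)^(1/3) ≈ 2.084342
Root arguments: θ_k = (arg(w) + 360°k)/3 for k = 0, 1, ..., 2
Compute each root as (root modulus)(cos θ_k + i sin θ_k) using full-precision intermediates, then round to 4 decimal places.
Roots: 2.0829 + 0.0769i, -1.1080 + 1.7654i, -0.9749 - 1.8423i


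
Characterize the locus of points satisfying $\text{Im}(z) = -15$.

Im(z) = y where z = x + yi; the equation y = -15 is satisfied by all points with that y-coordinate
Locus: Horizontal line y = -15


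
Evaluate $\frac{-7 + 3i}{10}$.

Divisor is real, so divide each part by 10:
= -7/10 + (3/10)i


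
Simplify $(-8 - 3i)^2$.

(a + bi)^2 = a^2 - b^2 + 2abi
= (-8)^2 - (-3)^2 + 2*(-8)*(-3)i
= 55 + 48i


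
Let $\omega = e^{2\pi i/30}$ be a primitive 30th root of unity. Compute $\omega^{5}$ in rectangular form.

ω^5 = e^(2πi·5/30) = e^(i·1π/3)
= cos(1π/3) + i sin(1π/3)
= 1/2 + (sqrt(3)/2)i


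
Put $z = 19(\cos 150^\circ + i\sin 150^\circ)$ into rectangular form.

a = r cos θ = 19 * -sqrt(3)/2 = -19*sqrt(3)/2
b = r sin θ = 19 * 1/2 = 19/2
z = -19*sqrt(3)/2 + (19/2)i


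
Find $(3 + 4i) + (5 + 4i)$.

(3 + 5) + (4 + 4)i = 8 + 8i


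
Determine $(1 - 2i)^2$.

(a + bi)^2 = a^2 - b^2 + 2abi
= 1^2 - (-2)^2 + 2*1*(-2)i
= -3 - 4i


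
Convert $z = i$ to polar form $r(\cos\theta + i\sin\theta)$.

r = |z| = sqrt(a^2 + b^2) = sqrt((0)^2 + (1)^2) = sqrt(0 + 1) = sqrt(1) = 1
a = 0 and b > 0, so z lies on the positive imaginary axis: θ = 90°
z = 1(cos 90° + i sin 90°)


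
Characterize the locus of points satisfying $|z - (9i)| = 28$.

|z - z0| = r describes a circle centered at z0 with radius r
Here z0 = 9i and r = 28
Locus: Circle centered at (0, 9) with radius 28


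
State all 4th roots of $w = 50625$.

|w| = 50625, arg(w) = 0°
Root modulus = 50625^(1/4) = 15
Root arguments: θ_k = (0° + 360°k)/4 for k = 0, 1, ..., 3
Roots: 15, 15i, -15, -15i


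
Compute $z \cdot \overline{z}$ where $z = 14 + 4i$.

z * conjugate(z) = |z|^2 = a^2 + b^2
= 14^2 + 4^2 = 212


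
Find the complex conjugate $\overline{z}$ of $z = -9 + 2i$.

If z = a + bi, then conjugate(z) = a - bi
conjugate(-9 + 2i) = -9 - 2i


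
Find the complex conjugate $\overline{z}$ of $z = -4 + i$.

If z = a + bi, then conjugate(z) = a - bi
conjugate(-4 + i) = -4 - i


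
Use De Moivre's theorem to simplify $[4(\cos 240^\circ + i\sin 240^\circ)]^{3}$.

By De Moivre: z^n = r^n(cos(nθ) + i sin(nθ))
= 4^3(cos(3*240°) + i sin(3*240°))
= 64(cos 0° + i sin 0°)
= 64


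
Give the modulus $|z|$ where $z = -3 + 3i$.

|z| = sqrt(a^2 + b^2) = sqrt((-3)^2 + 3^2) = sqrt(18) = sqrt(18)


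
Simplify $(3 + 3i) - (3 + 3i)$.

(3 - 3) + (3 - 3)i = 0


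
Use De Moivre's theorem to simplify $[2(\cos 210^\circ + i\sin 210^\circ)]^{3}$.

By De Moivre: z^n = r^n(cos(nθ) + i sin(nθ))
= 2^3(cos(3*210°) + i sin(3*210°))
= 8(cos 270° + i sin 270°)
= -8i


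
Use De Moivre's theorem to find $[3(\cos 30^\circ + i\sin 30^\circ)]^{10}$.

By De Moivre: z^n = r^n(cos(nθ) + i sin(nθ))
= 3^10(cos(10*30°) + i sin(10*30°))
= 59049(cos 300° + i sin 300°)
= 59049/2 - (59049*sqrt(3)/2)i


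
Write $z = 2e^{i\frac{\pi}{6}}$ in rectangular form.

a = r cos θ = 2 * sqrt(3)/2 = sqrt(3)
b = r sin θ = 2 * 1/2 = 1
z = sqrt(3) + i


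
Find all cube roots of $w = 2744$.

|w| = 2744, arg(w) = 0°
Root modulus = 2744^(1/3) = 14
Root arguments: θ_k = (0° + 360°k)/3 for k = 0, 1, ..., 2
Roots: 14, -7 + 7*sqrt(3)i, -7 - 7*sqrt(3)i


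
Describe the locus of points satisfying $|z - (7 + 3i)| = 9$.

|z - z0| = r describes a circle centered at z0 with radius r
Here z0 = 7 + 3i and r = 9
Locus: Circle centered at (7, 3) with radius 9


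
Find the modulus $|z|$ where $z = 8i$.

|z| = sqrt(a^2 + b^2) = sqrt(0^2 + 8^2) = sqrt(64) = 8


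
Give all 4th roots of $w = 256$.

|w| = 256, arg(w) = 0°
Root modulus = 256^(1/4) = 4
Root arguments: θ_k = (0° + 360°k)/4 for k = 0, 1, ..., 3
Roots: 4, 4i, -4, -4i


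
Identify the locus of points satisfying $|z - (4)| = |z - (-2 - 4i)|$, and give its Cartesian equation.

|z - z1| = |z - z2| means z is equidistant from z1 and z2,
i.e. the perpendicular bisector of the segment from (4, 0) to (-2, -4) (midpoint (1, -2)).
With z = x + yi, square both sides:
(x - 4)^2 + (y - 0)^2 = (x - (-2))^2 + (y - (-4))^2
The x^2 and y^2 terms cancel: -12x + (-8)y = 20 - 16 = 4
Simplify: 3x + 2y = -1
Locus: Perpendicular bisector of the segment from (4, 0) to (-2, -4): the line 3x + 2y = -1


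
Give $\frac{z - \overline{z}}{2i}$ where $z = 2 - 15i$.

z - conjugate(z) = 2bi
(z - conjugate(z))/(2i) = 2bi/(2i) = b = -15


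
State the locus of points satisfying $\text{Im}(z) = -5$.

Im(z) = y where z = x + yi; the equation y = -5 is satisfied by all points with that y-coordinate
Locus: Horizontal line y = -5


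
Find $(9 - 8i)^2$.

(a + bi)^2 = a^2 - b^2 + 2abi
= 9^2 - (-8)^2 + 2*9*(-8)i
= 17 - 144i


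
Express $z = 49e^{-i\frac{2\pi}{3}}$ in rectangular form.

a = r cos θ = 49 * -1/2 = -49/2
b = r sin θ = 49 * -sqrt(3)/2 = -49*sqrt(3)/2
z = -49/2 - (49*sqrt(3)/2)i


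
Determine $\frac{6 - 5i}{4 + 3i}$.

Multiply numerator and denominator by conjugate (4 - 3i):
= (6 - 5i)(4 - 3i) / (4^2 + 3^2)
= (9 - 38i) / 25
= 9/25 - (38/25)i


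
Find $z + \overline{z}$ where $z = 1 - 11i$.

z + conjugate(z) = (a + bi) + (a - bi) = 2a
= 2 * 1 = 2


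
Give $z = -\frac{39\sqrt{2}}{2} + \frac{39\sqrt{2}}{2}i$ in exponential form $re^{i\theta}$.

r = |z| = sqrt((-39*sqrt(2)/2)^2 + (39*sqrt(2)/2)^2) = sqrt(1521/2 + 1521/2) = sqrt(1521) = 39
θ = arctan(b/a) = arctan(27.5772/-27.5772) (quadrant-adjusted) = 135° = 3π/4
z = 39e^(i*3π/4)


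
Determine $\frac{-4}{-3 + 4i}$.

Multiply numerator and denominator by conjugate (-3 - 4i):
= (-4)(-3 - 4i) / ((-3)^2 + 4^2)
= (12 + 16i) / 25
= 12/25 + (16/25)i


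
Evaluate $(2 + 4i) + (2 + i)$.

(2 + 2) + (4 + 1)i = 4 + 5i


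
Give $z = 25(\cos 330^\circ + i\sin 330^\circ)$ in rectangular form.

a = r cos θ = 25 * sqrt(3)/2 = 25*sqrt(3)/2
b = r sin θ = 25 * -1/2 = -25/2
z = 25*sqrt(3)/2 - (25/2)i


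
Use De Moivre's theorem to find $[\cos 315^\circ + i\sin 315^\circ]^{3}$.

By De Moivre: z^n = r^n(cos(nθ) + i sin(nθ))
= 1^3(cos(3*315°) + i sin(3*315°))
= 1(cos 225° + i sin 225°)
= -sqrt(2)/2 - (sqrt(2)/2)i


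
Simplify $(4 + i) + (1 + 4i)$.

(4 + 1) + (1 + 4)i = 5 + 5i


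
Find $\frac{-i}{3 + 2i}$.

Multiply numerator and denominator by conjugate (3 - 2i):
= (-i)(3 - 2i) / (3^2 + 2^2)
= (-2 - 3i) / 13
= -2/13 - (3/13)i


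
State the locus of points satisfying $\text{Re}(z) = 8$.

Re(z) = x where z = x + yi; the equation x = 8 is satisfied by all points with that x-coordinate
Locus: Vertical line x = 8


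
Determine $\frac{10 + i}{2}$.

Divisor is real, so divide each part by 2:
= 5 + (1/2)i


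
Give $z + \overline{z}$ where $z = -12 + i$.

z + conjugate(z) = (a + bi) + (a - bi) = 2a
= 2 * (-12) = -24


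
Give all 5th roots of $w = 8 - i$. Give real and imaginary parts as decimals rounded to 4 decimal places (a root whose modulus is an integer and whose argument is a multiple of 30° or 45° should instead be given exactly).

|w| = sqrt(65) ≈ 8.062258, arg(w) ≈ 352.874984°
Root modulus = sqrt(65)^(1/5) ≈ 1.518068
Root arguments: θ_k = (arg(w) + 360°k)/5 for k = 0, 1, ..., 4
Compute each root as (root modulus)(cos θ_k + i sin θ_k) using full-precision intermediates, then round to 4 decimal places.
Roots: 0.5049 + 1.4317i, -1.2056 + 0.9226i, -1.2500 - 0.8615i, 0.4331 - 1.4550i, 1.5176 - 0.0378i


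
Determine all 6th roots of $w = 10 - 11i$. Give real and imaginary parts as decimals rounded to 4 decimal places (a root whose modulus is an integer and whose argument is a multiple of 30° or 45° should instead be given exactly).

|w| = sqrt(221) ≈ 14.866069, arg(w) ≈ 312.273689°
Root modulus = sqrt(221)^(1/6) ≈ 1.568072
Root arguments: θ_k = (arg(w) + 360°k)/6 for k = 0, 1, ..., 5
Compute each root as (root modulus)(cos θ_k + i sin θ_k) using full-precision intermediates, then round to 4 decimal places.
Roots: 0.9644 + 1.2364i, -0.5886 + 1.4534i, -1.5530 + 0.2170i, -0.9644 - 1.2364i, 0.5886 - 1.4534i, 1.5530 - 0.2170i


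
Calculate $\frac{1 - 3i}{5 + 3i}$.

Multiply numerator and denominator by conjugate (5 - 3i):
= (1 - 3i)(5 - 3i) / (5^2 + 3^2)
= (-4 - 18i) / 34
Divide through by 2: (-2 - 9i) / 17
= -2/17 - (9/17)i


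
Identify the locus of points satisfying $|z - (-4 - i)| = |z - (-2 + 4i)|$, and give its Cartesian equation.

|z - z1| = |z - z2| means z is equidistant from z1 and z2,
i.e. the perpendicular bisector of the segment from (-4, -1) to (-2, 4) (midpoint (-3, 3/2)).
With z = x + yi, square both sides:
(x - (-4))^2 + (y - (-1))^2 = (x - (-2))^2 + (y - 4)^2
The x^2 and y^2 terms cancel: 4x + 10y = 20 - 17 = 3
Simplify: 4x + 10y = 3
Locus: Perpendicular bisector of the segment from (-4, -1) to (-2, 4): the line 4x + 10y = 3
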